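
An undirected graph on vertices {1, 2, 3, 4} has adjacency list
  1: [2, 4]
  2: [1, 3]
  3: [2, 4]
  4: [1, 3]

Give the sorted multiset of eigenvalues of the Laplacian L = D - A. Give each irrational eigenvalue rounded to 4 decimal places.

With the vertex order [1, 2, 3, 4], the degrees are [2, 2, 2, 2], giving D = diag(2, 2, 2, 2) and L = D - A. Diagonalising L (or applying a numerical eigensolver to the 4x4 matrix) gives the spectrum above.

[0, 2, 2, 4]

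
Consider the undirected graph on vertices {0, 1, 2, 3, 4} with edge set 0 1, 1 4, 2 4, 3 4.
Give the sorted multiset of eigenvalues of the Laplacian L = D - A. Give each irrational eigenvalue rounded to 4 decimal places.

With the vertex order [0, 1, 2, 3, 4], the degrees are [1, 2, 1, 1, 3], giving D = diag(1, 2, 1, 1, 3) and L = D - A. The multiplicity of 0 as a Laplacian eigenvalue equals the number of connected components. The eigenvalues sum to 8, which equals trace(L) = 2|E|. There is one zero in the spectrum, matching the 1 component.

[0, 0.5188, 1, 2.3111, 4.1701]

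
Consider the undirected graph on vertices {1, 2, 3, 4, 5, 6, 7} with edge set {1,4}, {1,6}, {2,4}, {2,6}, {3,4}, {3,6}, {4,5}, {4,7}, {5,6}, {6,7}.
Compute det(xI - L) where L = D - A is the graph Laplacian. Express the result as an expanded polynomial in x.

With the vertex order [1, 2, 3, 4, 5, 6, 7], the degrees are [2, 2, 2, 5, 2, 5, 2], giving D = diag(2, 2, 2, 5, 2, 5, 2) and L = D - A. Computing det(xI - L) by cofactor expansion (or equivalently via sum-over-permutations) gives x^7 - 20x^6 + 155x^5 - 600x^4 + 1240x^3 - 1312x^2 + 560x. Since p(0) = det(-L) = 0, x divides p(x). There is one zero in the spectrum, matching the 1 component. The eigenvalues sum to 20, which equals trace(L) = 2|E|.

x^7 - 20x^6 + 155x^5 - 600x^4 + 1240x^3 - 1312x^2 + 560x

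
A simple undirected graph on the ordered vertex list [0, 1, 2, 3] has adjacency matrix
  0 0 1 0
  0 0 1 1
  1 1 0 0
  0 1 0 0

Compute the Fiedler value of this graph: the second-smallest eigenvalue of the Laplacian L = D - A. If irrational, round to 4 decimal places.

0.5858

With the vertex order [0, 1, 2, 3], the degrees are [1, 2, 2, 1], giving D = diag(1, 2, 2, 1) and L = D - A. The sorted Laplacian eigenvalues are [0, 0.5858, 2, 3.4142]; the algebraic connectivity is the second entry, 0.5858. The eigenvalues sum to 6, which equals trace(L) = 2|E|. There is one zero in the spectrum, matching the 1 component.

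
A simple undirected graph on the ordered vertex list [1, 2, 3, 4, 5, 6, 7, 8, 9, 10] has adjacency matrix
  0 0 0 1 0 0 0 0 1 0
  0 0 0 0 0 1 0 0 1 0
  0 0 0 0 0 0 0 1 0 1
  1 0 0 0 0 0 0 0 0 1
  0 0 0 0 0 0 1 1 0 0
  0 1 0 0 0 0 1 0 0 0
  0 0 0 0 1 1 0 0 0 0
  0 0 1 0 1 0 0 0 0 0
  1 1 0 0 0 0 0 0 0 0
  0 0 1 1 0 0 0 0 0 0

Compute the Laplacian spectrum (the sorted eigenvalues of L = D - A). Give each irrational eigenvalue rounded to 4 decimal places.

Reading degrees in the order [1, 2, 3, 4, 5, 6, 7, 8, 9, 10] gives [2, 2, 2, 2, 2, 2, 2, 2, 2, 2]; set D = diag(2, 2, 2, 2, 2, 2, 2, 2, 2, 2) and form L = D - A. Since every row of L sums to 0, the all-ones vector is in the kernel and 0 is an eigenvalue. The single zero eigenvalue shows the graph is connected.

[0, 0.3820, 0.3820, 1.3820, 1.3820, 2.6180, 2.6180, 3.6180, 3.6180, 4]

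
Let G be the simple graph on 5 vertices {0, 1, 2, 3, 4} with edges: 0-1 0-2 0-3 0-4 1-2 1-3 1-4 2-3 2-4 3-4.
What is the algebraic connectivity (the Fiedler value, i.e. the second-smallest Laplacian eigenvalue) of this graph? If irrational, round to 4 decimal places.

Reading degrees in the order [0, 1, 2, 3, 4] gives [4, 4, 4, 4, 4]; set D = diag(4, 4, 4, 4, 4) and form L = D - A. The sorted Laplacian eigenvalues are [0, 5, 5, 5, 5]; the algebraic connectivity is the second entry, 5. The largest eigenvalue, 5, is at most the vertex count 5.

5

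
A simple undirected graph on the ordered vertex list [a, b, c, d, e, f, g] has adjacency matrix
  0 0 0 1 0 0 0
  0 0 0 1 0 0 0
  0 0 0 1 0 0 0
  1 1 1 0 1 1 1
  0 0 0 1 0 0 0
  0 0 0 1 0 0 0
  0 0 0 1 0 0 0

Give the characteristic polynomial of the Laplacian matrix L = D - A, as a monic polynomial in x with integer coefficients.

x^7 - 12x^6 + 45x^5 - 80x^4 + 75x^3 - 36x^2 + 7x

Reading degrees in the order [a, b, c, d, e, f, g] gives [1, 1, 1, 6, 1, 1, 1]; set D = diag(1, 1, 1, 6, 1, 1, 1) and form L = D - A. L has integer entries, so p(x) = det(xI - L) has integer coefficients. Expanding the determinant yields x^7 - 12x^6 + 45x^5 - 80x^4 + 75x^3 - 36x^2 + 7x. Since p(0) = det(-L) = 0, x divides p(x).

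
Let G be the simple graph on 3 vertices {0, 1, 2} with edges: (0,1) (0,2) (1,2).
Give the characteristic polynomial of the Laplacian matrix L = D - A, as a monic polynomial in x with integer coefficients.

x^3 - 6x^2 + 9x

Each diagonal entry of L is the vertex degree and each off-diagonal entry is -1 where an edge is present, 0 otherwise; in the order [0, 1, 2] the diagonal is [2, 2, 2]. L has integer entries, so p(x) = det(xI - L) has integer coefficients. Expanding the determinant yields x^3 - 6x^2 + 9x. Since p(0) = det(-L) = 0, x divides p(x).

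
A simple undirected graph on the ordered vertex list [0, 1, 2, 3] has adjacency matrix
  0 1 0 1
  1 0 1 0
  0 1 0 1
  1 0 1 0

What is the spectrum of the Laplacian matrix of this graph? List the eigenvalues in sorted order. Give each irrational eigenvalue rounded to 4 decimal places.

[0, 2, 2, 4]

Each diagonal entry of L is the vertex degree and each off-diagonal entry is -1 where an edge is present, 0 otherwise; in the order [0, 1, 2, 3] the diagonal is [2, 2, 2, 2]. L is symmetric positive semidefinite, so every eigenvalue is real and nonnegative. The eigenvalues sum to 8, which equals trace(L) = 2|E|.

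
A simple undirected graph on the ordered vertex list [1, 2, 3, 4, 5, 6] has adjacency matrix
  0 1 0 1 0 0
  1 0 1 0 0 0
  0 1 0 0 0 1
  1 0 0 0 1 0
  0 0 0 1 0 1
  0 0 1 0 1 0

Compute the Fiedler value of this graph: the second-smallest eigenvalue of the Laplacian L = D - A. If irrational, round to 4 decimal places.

With the vertex order [1, 2, 3, 4, 5, 6], the degrees are [2, 2, 2, 2, 2, 2], giving D = diag(2, 2, 2, 2, 2, 2) and L = D - A. The smallest Laplacian eigenvalue is always 0. The next one, lambda_2 = 1, measures how hard the graph is to disconnect: larger values mean better connectivity. By the matrix-tree theorem the graph has (1/6) * product of the nonzero eigenvalues = 6 spanning trees. The largest eigenvalue, 4, is at most the vertex count 6.

1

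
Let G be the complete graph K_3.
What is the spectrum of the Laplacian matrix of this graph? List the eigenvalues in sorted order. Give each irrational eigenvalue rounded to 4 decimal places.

[0, 3, 3]

The graph has 3 vertices and degree multiset [2, 2, 2]; D is the diagonal matrix of degrees and L = D - A. The multiplicity of 0 as a Laplacian eigenvalue equals the number of connected components. The single zero eigenvalue shows the graph is connected.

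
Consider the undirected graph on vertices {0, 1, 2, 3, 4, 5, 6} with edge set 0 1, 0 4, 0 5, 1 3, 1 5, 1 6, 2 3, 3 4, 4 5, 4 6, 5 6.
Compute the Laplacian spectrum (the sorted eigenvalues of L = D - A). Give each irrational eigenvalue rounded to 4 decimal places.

With the vertex order [0, 1, 2, 3, 4, 5, 6], the degrees are [3, 4, 1, 3, 4, 4, 3], giving D = diag(3, 4, 1, 3, 4, 4, 3) and L = D - A. L is symmetric positive semidefinite, so every eigenvalue is real and nonnegative.

[0, 0.7269, 3, 3.1404, 4, 5, 6.1326]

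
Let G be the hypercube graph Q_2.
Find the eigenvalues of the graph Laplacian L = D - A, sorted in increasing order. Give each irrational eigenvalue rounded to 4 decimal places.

[0, 2, 2, 4]

The graph has 4 vertices and degree multiset [2, 2, 2, 2]; D is the diagonal matrix of degrees and L = D - A. L is symmetric positive semidefinite, so every eigenvalue is real and nonnegative. The single zero eigenvalue shows the graph is connected. There is one zero in the spectrum, matching the 1 component. The largest eigenvalue, 4, is at most the vertex count 4.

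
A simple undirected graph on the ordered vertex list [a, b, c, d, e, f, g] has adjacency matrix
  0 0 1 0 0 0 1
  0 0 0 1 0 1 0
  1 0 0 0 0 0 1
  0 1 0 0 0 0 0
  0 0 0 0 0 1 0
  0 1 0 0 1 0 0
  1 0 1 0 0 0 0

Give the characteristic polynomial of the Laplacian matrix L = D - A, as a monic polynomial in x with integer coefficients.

x^7 - 12x^6 + 55x^5 - 118x^4 + 114x^3 - 36x^2

Each diagonal entry of L is the vertex degree and each off-diagonal entry is -1 where an edge is present, 0 otherwise; in the order [a, b, c, d, e, f, g] the diagonal is [2, 2, 2, 1, 1, 2, 2]. Computing det(xI - L) by cofactor expansion (or equivalently via sum-over-permutations) gives x^7 - 12x^6 + 55x^5 - 118x^4 + 114x^3 - 36x^2. Since p(0) = det(-L) = 0, x divides p(x). The eigenvalues sum to 12, which equals trace(L) = 2|E|. The largest eigenvalue, 3.4142, is at most the vertex count 7.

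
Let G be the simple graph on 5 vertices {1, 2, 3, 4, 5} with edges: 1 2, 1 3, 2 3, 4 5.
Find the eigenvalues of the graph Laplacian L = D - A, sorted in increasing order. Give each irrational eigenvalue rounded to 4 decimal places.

With the vertex order [1, 2, 3, 4, 5], the degrees are [2, 2, 2, 1, 1], giving D = diag(2, 2, 2, 1, 1) and L = D - A. The multiplicity of 0 as a Laplacian eigenvalue equals the number of connected components. The 2 zero eigenvalues correspond to the 2 connected components. The eigenvalues sum to 8, which equals trace(L) = 2|E|.

[0, 0, 2, 3, 3]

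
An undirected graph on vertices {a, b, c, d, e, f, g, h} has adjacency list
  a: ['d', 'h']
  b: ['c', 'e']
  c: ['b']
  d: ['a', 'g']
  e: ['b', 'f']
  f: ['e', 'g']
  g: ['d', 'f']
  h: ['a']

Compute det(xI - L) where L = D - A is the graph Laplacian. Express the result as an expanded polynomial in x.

x^8 - 14x^7 + 78x^6 - 220x^5 + 330x^4 - 252x^3 + 84x^2 - 8x

Each diagonal entry of L is the vertex degree and each off-diagonal entry is -1 where an edge is present, 0 otherwise; in the order [a, b, c, d, e, f, g, h] the diagonal is [2, 2, 1, 2, 2, 2, 2, 1]. L has integer entries, so p(x) = det(xI - L) has integer coefficients. Expanding the determinant yields x^8 - 14x^7 + 78x^6 - 220x^5 + 330x^4 - 252x^3 + 84x^2 - 8x. The coefficient of x^7 equals -trace(L) = -14, matching the sum of degrees. There is one zero in the spectrum, matching the 1 component.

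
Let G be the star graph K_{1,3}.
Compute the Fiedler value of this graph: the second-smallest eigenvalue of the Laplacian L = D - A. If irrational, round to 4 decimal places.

1

The graph has 4 vertices and degree multiset [3, 1, 1, 1]; D is the diagonal matrix of degrees and L = D - A. The smallest Laplacian eigenvalue is always 0. The next one, lambda_2 = 1, measures how hard the graph is to disconnect: larger values mean better connectivity. The eigenvalues sum to 6, which equals trace(L) = 2|E|. By the matrix-tree theorem the graph has (1/4) * product of the nonzero eigenvalues = 1 spanning tree.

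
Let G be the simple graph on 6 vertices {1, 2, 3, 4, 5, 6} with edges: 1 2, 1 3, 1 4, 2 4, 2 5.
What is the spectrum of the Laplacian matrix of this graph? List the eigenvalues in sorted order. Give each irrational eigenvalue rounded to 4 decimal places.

Each diagonal entry of L is the vertex degree and each off-diagonal entry is -1 where an edge is present, 0 otherwise; in the order [1, 2, 3, 4, 5, 6] the diagonal is [3, 3, 1, 2, 1, 0]. Since every row of L sums to 0, the all-ones vector is in the kernel and 0 is an eigenvalue. The 2 zero eigenvalues correspond to the 2 connected components. There are 2 zeros in the spectrum, matching the 2 components. The eigenvalues sum to 10, which equals trace(L) = 2|E|.

[0, 0, 0.6972, 1.3820, 3.6180, 4.3028]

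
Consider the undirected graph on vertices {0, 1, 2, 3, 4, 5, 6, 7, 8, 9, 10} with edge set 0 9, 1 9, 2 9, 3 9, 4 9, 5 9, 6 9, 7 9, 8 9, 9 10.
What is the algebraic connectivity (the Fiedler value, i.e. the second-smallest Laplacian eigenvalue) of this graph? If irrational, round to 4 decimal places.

1

Each diagonal entry of L is the vertex degree and each off-diagonal entry is -1 where an edge is present, 0 otherwise; in the order [0, 1, 2, 3, 4, 5, 6, 7, 8, 9, 10] the diagonal is [1, 1, 1, 1, 1, 1, 1, 1, 1, 10, 1]. The smallest Laplacian eigenvalue is always 0. The next one, lambda_2 = 1, measures how hard the graph is to disconnect: larger values mean better connectivity. The largest eigenvalue, 11, is at most the vertex count 11. There is one zero in the spectrum, matching the 1 component.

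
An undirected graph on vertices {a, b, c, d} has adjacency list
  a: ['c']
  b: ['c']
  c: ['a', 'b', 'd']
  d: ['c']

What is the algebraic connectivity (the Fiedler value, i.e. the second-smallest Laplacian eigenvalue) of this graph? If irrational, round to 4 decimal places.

With the vertex order [a, b, c, d], the degrees are [1, 1, 3, 1], giving D = diag(1, 1, 3, 1) and L = D - A. The sorted Laplacian eigenvalues are [0, 1, 1, 4]; the algebraic connectivity is the second entry, 1. By the matrix-tree theorem the graph has (1/4) * product of the nonzero eigenvalues = 1 spanning tree.

1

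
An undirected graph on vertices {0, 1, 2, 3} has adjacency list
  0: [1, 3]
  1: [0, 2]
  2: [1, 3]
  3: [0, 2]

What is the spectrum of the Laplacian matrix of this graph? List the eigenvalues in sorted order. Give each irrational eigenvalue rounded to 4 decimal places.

Reading degrees in the order [0, 1, 2, 3] gives [2, 2, 2, 2]; set D = diag(2, 2, 2, 2) and form L = D - A. The multiplicity of 0 as a Laplacian eigenvalue equals the number of connected components. There is one zero in the spectrum, matching the 1 component.

[0, 2, 2, 4]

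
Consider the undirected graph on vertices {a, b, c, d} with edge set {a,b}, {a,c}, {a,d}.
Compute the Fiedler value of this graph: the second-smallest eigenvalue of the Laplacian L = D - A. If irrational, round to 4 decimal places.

With the vertex order [a, b, c, d], the degrees are [3, 1, 1, 1], giving D = diag(3, 1, 1, 1) and L = D - A. Computing the eigenvalues of L and sorting gives [0, 1, 1, 4]. The Fiedler value lambda_2 = 1 is strictly positive, so the graph is connected. By the matrix-tree theorem the graph has (1/4) * product of the nonzero eigenvalues = 1 spanning tree. The eigenvalues sum to 6, which equals trace(L) = 2|E|.

1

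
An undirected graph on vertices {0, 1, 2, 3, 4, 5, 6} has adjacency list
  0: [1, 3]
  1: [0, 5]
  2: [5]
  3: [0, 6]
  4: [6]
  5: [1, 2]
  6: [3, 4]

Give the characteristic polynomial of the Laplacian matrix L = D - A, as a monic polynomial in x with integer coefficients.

Each diagonal entry of L is the vertex degree and each off-diagonal entry is -1 where an edge is present, 0 otherwise; in the order [0, 1, 2, 3, 4, 5, 6] the diagonal is [2, 2, 1, 2, 1, 2, 2]. L has integer entries, so p(x) = det(xI - L) has integer coefficients. Expanding the determinant yields x^7 - 12x^6 + 55x^5 - 120x^4 + 126x^3 - 56x^2 + 7x. The constant term is 0 because L is singular (the all-ones vector lies in its kernel). By the matrix-tree theorem the graph has (1/7) * product of the nonzero eigenvalues = 1 spanning tree.

x^7 - 12x^6 + 55x^5 - 120x^4 + 126x^3 - 56x^2 + 7x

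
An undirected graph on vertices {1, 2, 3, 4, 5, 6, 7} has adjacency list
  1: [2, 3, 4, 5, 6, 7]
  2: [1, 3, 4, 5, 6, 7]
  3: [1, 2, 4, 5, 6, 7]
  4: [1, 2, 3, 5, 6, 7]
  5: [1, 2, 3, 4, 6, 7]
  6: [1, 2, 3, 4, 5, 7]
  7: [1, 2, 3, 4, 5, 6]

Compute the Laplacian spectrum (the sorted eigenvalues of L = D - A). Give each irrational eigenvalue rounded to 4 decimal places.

[0, 7, 7, 7, 7, 7, 7]

Each diagonal entry of L is the vertex degree and each off-diagonal entry is -1 where an edge is present, 0 otherwise; in the order [1, 2, 3, 4, 5, 6, 7] the diagonal is [6, 6, 6, 6, 6, 6, 6]. L is symmetric positive semidefinite, so every eigenvalue is real and nonnegative. By the matrix-tree theorem the graph has (1/7) * product of the nonzero eigenvalues = 16807 spanning trees.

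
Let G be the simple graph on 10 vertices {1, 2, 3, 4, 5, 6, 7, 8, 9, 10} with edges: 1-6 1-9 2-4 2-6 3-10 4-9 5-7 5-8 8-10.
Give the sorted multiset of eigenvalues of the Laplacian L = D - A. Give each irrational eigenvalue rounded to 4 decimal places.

With the vertex order [1, 2, 3, 4, 5, 6, 7, 8, 9, 10], the degrees are [2, 2, 1, 2, 2, 2, 1, 2, 2, 2], giving D = diag(2, 2, 1, 2, 2, 2, 1, 2, 2, 2) and L = D - A. L is symmetric positive semidefinite, so every eigenvalue is real and nonnegative. The 2 zero eigenvalues correspond to the 2 connected components. The eigenvalues sum to 18, which equals trace(L) = 2|E|. There are 2 zeros in the spectrum, matching the 2 components.

[0, 0, 0.3820, 1.3820, 1.3820, 1.3820, 2.6180, 3.6180, 3.6180, 3.6180]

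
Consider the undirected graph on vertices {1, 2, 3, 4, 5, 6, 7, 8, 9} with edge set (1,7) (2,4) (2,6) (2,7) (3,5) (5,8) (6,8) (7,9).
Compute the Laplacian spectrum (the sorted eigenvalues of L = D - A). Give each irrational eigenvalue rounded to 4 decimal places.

With the vertex order [1, 2, 3, 4, 5, 6, 7, 8, 9], the degrees are [1, 3, 1, 1, 2, 2, 3, 2, 1], giving D = diag(1, 3, 1, 1, 2, 2, 3, 2, 1) and L = D - A. Since every row of L sums to 0, the all-ones vector is in the kernel and 0 is an eigenvalue. The single zero eigenvalue shows the graph is connected. The largest eigenvalue, 4.6437, is at most the vertex count 9.

[0, 0.1627, 0.5321, 1, 1, 2.0892, 3, 3.5723, 4.6437]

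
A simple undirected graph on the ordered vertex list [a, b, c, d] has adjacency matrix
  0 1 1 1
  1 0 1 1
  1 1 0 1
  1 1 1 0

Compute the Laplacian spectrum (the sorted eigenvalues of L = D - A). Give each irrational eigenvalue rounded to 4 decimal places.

[0, 4, 4, 4]

With the vertex order [a, b, c, d], the degrees are [3, 3, 3, 3], giving D = diag(3, 3, 3, 3) and L = D - A. The multiplicity of 0 as a Laplacian eigenvalue equals the number of connected components. The single zero eigenvalue shows the graph is connected.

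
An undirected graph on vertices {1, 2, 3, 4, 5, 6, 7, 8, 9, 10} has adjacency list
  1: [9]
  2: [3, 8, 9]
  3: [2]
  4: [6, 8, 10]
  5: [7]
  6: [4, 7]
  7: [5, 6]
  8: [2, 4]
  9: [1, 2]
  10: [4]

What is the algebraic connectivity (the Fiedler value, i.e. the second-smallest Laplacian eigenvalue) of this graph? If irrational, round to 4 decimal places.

0.1378

Reading degrees in the order [1, 2, 3, 4, 5, 6, 7, 8, 9, 10] gives [1, 3, 1, 3, 1, 2, 2, 2, 2, 1]; set D = diag(1, 3, 1, 3, 1, 2, 2, 2, 2, 1) and form L = D - A. The sorted Laplacian eigenvalues are [0, 0.1378, 0.4258, 0.6323, 1.3282, 1.5820, 2.3435, 3.0242, 3.9923, 4.5340]; the algebraic connectivity is the second entry, 0.1378. There is one zero in the spectrum, matching the 1 component.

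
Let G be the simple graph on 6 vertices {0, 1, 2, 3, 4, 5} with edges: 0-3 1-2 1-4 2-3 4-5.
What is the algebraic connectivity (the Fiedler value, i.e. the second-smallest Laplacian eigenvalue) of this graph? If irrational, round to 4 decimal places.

0.2679

With the vertex order [0, 1, 2, 3, 4, 5], the degrees are [1, 2, 2, 2, 2, 1], giving D = diag(1, 2, 2, 2, 2, 1) and L = D - A. The sorted Laplacian eigenvalues are [0, 0.2679, 1, 2, 3, 3.7321]; the algebraic connectivity is the second entry, 0.2679. The largest eigenvalue, 3.7321, is at most the vertex count 6.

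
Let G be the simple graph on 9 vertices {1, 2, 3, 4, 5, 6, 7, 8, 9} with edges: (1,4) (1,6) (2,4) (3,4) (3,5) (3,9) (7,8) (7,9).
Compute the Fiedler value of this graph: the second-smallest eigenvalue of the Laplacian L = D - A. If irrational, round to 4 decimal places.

Each diagonal entry of L is the vertex degree and each off-diagonal entry is -1 where an edge is present, 0 otherwise; in the order [1, 2, 3, 4, 5, 6, 7, 8, 9] the diagonal is [2, 1, 3, 3, 1, 1, 2, 1, 2]. The smallest Laplacian eigenvalue is always 0. The next one, lambda_2 = 0.1862, measures how hard the graph is to disconnect: larger values mean better connectivity.

0.1862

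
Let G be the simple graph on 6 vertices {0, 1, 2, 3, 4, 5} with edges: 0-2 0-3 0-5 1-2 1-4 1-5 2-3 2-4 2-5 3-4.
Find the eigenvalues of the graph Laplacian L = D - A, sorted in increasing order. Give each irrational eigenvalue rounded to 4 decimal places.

With the vertex order [0, 1, 2, 3, 4, 5], the degrees are [3, 3, 5, 3, 3, 3], giving D = diag(3, 3, 5, 3, 3, 3) and L = D - A. The multiplicity of 0 as a Laplacian eigenvalue equals the number of connected components. The single zero eigenvalue shows the graph is connected. The largest eigenvalue, 6, is at most the vertex count 6.

[0, 2.3820, 2.3820, 4.6180, 4.6180, 6]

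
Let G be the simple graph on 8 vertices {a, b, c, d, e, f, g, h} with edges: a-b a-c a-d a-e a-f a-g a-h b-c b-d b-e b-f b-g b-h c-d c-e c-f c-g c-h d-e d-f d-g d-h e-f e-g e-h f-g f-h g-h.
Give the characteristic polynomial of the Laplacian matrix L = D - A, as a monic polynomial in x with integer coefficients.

Each diagonal entry of L is the vertex degree and each off-diagonal entry is -1 where an edge is present, 0 otherwise; in the order [a, b, c, d, e, f, g, h] the diagonal is [7, 7, 7, 7, 7, 7, 7, 7]. Computing det(xI - L) by cofactor expansion (or equivalently via sum-over-permutations) gives x^8 - 56x^7 + 1344x^6 - 17920x^5 + 143360x^4 - 688128x^3 + 1835008x^2 - 2097152x. The constant term is 0 because L is singular (the all-ones vector lies in its kernel). The largest eigenvalue, 8, is at most the vertex count 8. By the matrix-tree theorem the graph has (1/8) * product of the nonzero eigenvalues = 262144 spanning trees.

x^8 - 56x^7 + 1344x^6 - 17920x^5 + 143360x^4 - 688128x^3 + 1835008x^2 - 2097152x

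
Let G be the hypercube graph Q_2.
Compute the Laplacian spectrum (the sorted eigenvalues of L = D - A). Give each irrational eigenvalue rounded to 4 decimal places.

The graph has 4 vertices and degree multiset [2, 2, 2, 2]; D is the diagonal matrix of degrees and L = D - A. The multiplicity of 0 as a Laplacian eigenvalue equals the number of connected components. The single zero eigenvalue shows the graph is connected.

[0, 2, 2, 4]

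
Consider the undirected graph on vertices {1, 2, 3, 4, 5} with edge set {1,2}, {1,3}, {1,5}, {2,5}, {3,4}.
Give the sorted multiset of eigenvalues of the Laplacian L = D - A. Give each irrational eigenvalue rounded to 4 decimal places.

[0, 0.5188, 2.3111, 3, 4.1701]

Reading degrees in the order [1, 2, 3, 4, 5] gives [3, 2, 2, 1, 2]; set D = diag(3, 2, 2, 1, 2) and form L = D - A. L is symmetric positive semidefinite, so every eigenvalue is real and nonnegative. The single zero eigenvalue shows the graph is connected. By the matrix-tree theorem the graph has (1/5) * product of the nonzero eigenvalues = 3 spanning trees.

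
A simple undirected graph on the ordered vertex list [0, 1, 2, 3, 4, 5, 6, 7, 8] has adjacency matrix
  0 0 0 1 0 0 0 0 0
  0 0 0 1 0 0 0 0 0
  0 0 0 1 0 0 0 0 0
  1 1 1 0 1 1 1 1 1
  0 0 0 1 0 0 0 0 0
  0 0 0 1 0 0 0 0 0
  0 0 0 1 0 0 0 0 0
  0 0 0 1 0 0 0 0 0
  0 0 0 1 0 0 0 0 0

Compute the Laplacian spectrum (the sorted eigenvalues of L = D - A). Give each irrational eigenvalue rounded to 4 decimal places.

[0, 1, 1, 1, 1, 1, 1, 1, 9]

With the vertex order [0, 1, 2, 3, 4, 5, 6, 7, 8], the degrees are [1, 1, 1, 8, 1, 1, 1, 1, 1], giving D = diag(1, 1, 1, 8, 1, 1, 1, 1, 1) and L = D - A. L is symmetric positive semidefinite, so every eigenvalue is real and nonnegative. By the matrix-tree theorem the graph has (1/9) * product of the nonzero eigenvalues = 1 spanning tree.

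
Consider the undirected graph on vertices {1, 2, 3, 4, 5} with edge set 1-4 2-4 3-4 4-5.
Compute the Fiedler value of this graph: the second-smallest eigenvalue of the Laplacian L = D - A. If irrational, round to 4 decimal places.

1

Reading degrees in the order [1, 2, 3, 4, 5] gives [1, 1, 1, 4, 1]; set D = diag(1, 1, 1, 4, 1) and form L = D - A. The sorted Laplacian eigenvalues are [0, 1, 1, 1, 5]; the algebraic connectivity is the second entry, 1. By the matrix-tree theorem the graph has (1/5) * product of the nonzero eigenvalues = 1 spanning tree. There is one zero in the spectrum, matching the 1 component.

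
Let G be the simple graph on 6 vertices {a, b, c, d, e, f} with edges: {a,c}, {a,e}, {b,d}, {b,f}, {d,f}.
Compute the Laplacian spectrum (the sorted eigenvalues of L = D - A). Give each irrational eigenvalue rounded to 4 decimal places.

[0, 0, 1, 3, 3, 3]

Reading degrees in the order [a, b, c, d, e, f] gives [2, 2, 1, 2, 1, 2]; set D = diag(2, 2, 1, 2, 1, 2) and form L = D - A. The multiplicity of 0 as a Laplacian eigenvalue equals the number of connected components. The 2 zero eigenvalues correspond to the 2 connected components. There are 2 zeros in the spectrum, matching the 2 components. The largest eigenvalue, 3, is at most the vertex count 6.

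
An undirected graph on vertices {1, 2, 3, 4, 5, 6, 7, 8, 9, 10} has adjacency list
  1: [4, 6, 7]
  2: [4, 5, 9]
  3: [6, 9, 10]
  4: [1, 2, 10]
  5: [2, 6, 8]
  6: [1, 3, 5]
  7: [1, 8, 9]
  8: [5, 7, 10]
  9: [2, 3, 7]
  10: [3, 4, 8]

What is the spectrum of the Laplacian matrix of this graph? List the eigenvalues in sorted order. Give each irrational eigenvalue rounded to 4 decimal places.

[0, 2, 2, 2, 2, 2, 5, 5, 5, 5]

Each diagonal entry of L is the vertex degree and each off-diagonal entry is -1 where an edge is present, 0 otherwise; in the order [1, 2, 3, 4, 5, 6, 7, 8, 9, 10] the diagonal is [3, 3, 3, 3, 3, 3, 3, 3, 3, 3]. Since every row of L sums to 0, the all-ones vector is in the kernel and 0 is an eigenvalue. The eigenvalues sum to 30, which equals trace(L) = 2|E|.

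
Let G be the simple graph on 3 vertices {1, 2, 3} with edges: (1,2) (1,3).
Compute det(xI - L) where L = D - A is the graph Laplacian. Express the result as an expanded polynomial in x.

x^3 - 4x^2 + 3x

With the vertex order [1, 2, 3], the degrees are [2, 1, 1], giving D = diag(2, 1, 1) and L = D - A. L has integer entries, so p(x) = det(xI - L) has integer coefficients. Expanding the determinant yields x^3 - 4x^2 + 3x. The constant term is 0 because L is singular (the all-ones vector lies in its kernel). The largest eigenvalue, 3, is at most the vertex count 3.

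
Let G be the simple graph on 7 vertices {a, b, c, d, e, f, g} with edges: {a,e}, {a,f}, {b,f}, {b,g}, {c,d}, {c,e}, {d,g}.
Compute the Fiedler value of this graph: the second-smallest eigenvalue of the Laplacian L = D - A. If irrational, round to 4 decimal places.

0.7530

With the vertex order [a, b, c, d, e, f, g], the degrees are [2, 2, 2, 2, 2, 2, 2], giving D = diag(2, 2, 2, 2, 2, 2, 2) and L = D - A. The smallest Laplacian eigenvalue is always 0. The next one, lambda_2 = 0.7530, measures how hard the graph is to disconnect: larger values mean better connectivity. The eigenvalues sum to 14, which equals trace(L) = 2|E|. By the matrix-tree theorem the graph has (1/7) * product of the nonzero eigenvalues = 7 spanning trees.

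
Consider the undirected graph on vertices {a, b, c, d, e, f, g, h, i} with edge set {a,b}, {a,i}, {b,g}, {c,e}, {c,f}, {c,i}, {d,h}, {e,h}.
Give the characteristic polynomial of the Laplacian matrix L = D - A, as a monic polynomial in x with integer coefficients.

x^9 - 16x^8 + 104x^7 - 354x^6 + 678x^5 - 730x^4 + 416x^3 - 108x^2 + 9x

Each diagonal entry of L is the vertex degree and each off-diagonal entry is -1 where an edge is present, 0 otherwise; in the order [a, b, c, d, e, f, g, h, i] the diagonal is [2, 2, 3, 1, 2, 1, 1, 2, 2]. L has integer entries, so p(x) = det(xI - L) has integer coefficients. Expanding the determinant yields x^9 - 16x^8 + 104x^7 - 354x^6 + 678x^5 - 730x^4 + 416x^3 - 108x^2 + 9x. The coefficient of x^8 equals -trace(L) = -16, matching the sum of degrees. The largest eigenvalue, 4.3699, is at most the vertex count 9.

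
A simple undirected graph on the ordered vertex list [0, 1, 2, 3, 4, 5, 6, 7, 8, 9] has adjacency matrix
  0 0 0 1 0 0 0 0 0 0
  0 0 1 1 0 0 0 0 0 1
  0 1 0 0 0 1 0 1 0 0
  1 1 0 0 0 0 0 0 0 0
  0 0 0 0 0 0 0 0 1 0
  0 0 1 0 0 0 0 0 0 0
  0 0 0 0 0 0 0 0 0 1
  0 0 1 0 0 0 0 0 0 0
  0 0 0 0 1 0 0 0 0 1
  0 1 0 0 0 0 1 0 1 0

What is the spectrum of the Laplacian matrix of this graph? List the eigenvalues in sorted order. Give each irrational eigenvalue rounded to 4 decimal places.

Each diagonal entry of L is the vertex degree and each off-diagonal entry is -1 where an edge is present, 0 otherwise; in the order [0, 1, 2, 3, 4, 5, 6, 7, 8, 9] the diagonal is [1, 3, 3, 2, 1, 1, 1, 1, 2, 3]. Since every row of L sums to 0, the all-ones vector is in the kernel and 0 is an eigenvalue. The single zero eigenvalue shows the graph is connected. By the matrix-tree theorem the graph has (1/10) * product of the nonzero eigenvalues = 1 spanning tree.

[0, 0.2076, 0.3326, 0.6394, 1, 1.7049, 2.2883, 3.0761, 3.8552, 4.8958]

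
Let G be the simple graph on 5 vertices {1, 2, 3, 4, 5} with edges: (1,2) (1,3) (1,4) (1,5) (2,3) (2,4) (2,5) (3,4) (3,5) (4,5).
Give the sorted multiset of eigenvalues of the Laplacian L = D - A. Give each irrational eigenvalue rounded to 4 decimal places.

Each diagonal entry of L is the vertex degree and each off-diagonal entry is -1 where an edge is present, 0 otherwise; in the order [1, 2, 3, 4, 5] the diagonal is [4, 4, 4, 4, 4]. The multiplicity of 0 as a Laplacian eigenvalue equals the number of connected components. By the matrix-tree theorem the graph has (1/5) * product of the nonzero eigenvalues = 125 spanning trees. There is one zero in the spectrum, matching the 1 component.

[0, 5, 5, 5, 5]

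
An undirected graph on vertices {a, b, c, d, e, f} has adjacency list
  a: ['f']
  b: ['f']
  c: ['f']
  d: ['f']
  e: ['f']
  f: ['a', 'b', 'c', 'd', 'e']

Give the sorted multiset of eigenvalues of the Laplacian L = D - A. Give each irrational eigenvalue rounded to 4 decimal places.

[0, 1, 1, 1, 1, 6]

Reading degrees in the order [a, b, c, d, e, f] gives [1, 1, 1, 1, 1, 5]; set D = diag(1, 1, 1, 1, 1, 5) and form L = D - A. L is symmetric positive semidefinite, so every eigenvalue is real and nonnegative. By the matrix-tree theorem the graph has (1/6) * product of the nonzero eigenvalues = 1 spanning tree.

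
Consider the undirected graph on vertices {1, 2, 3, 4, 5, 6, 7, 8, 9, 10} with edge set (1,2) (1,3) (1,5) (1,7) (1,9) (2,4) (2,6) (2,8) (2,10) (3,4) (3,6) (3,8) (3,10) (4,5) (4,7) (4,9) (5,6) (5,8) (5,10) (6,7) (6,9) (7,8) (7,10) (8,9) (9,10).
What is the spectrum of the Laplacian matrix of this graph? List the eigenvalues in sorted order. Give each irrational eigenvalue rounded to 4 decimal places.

Each diagonal entry of L is the vertex degree and each off-diagonal entry is -1 where an edge is present, 0 otherwise; in the order [1, 2, 3, 4, 5, 6, 7, 8, 9, 10] the diagonal is [5, 5, 5, 5, 5, 5, 5, 5, 5, 5]. Diagonalising L (or applying a numerical eigensolver to the 10x10 matrix) gives the spectrum above. The single zero eigenvalue shows the graph is connected. There is one zero in the spectrum, matching the 1 component.

[0, 5, 5, 5, 5, 5, 5, 5, 5, 10]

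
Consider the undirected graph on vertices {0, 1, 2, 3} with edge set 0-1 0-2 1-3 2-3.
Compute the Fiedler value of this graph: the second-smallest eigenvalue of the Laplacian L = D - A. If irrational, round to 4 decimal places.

Reading degrees in the order [0, 1, 2, 3] gives [2, 2, 2, 2]; set D = diag(2, 2, 2, 2) and form L = D - A. The smallest Laplacian eigenvalue is always 0. The next one, lambda_2 = 2, measures how hard the graph is to disconnect: larger values mean better connectivity. There is one zero in the spectrum, matching the 1 component. By the matrix-tree theorem the graph has (1/4) * product of the nonzero eigenvalues = 4 spanning trees.

2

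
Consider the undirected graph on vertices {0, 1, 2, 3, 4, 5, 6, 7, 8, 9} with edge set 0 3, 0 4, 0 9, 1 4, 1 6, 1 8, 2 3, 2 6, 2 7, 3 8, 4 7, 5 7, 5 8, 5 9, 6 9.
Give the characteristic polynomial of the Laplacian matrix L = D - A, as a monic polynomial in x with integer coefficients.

Reading degrees in the order [0, 1, 2, 3, 4, 5, 6, 7, 8, 9] gives [3, 3, 3, 3, 3, 3, 3, 3, 3, 3]; set D = diag(3, 3, 3, 3, 3, 3, 3, 3, 3, 3) and form L = D - A. The eigenvalues of L are [0, 2, 2, 2, 2, 2, 5, 5, 5, 5]; the characteristic polynomial is the product of (x - lambda_i), which multiplies out to x^10 - 30x^9 + 390x^8 - 2880x^7 + 13305x^6 - 39882x^5 + 77640x^4 - 94800x^3 + 66000x^2 - 20000x. Since p(0) = det(-L) = 0, x divides p(x). By the matrix-tree theorem the graph has (1/10) * product of the nonzero eigenvalues = 2000 spanning trees.

x^10 - 30x^9 + 390x^8 - 2880x^7 + 13305x^6 - 39882x^5 + 77640x^4 - 94800x^3 + 66000x^2 - 20000x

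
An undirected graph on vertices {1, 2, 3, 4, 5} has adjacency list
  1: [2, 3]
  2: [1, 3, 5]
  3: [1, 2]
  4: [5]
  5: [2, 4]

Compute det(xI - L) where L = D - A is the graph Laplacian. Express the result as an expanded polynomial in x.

x^5 - 10x^4 + 34x^3 - 44x^2 + 15x

With the vertex order [1, 2, 3, 4, 5], the degrees are [2, 3, 2, 1, 2], giving D = diag(2, 3, 2, 1, 2) and L = D - A. L has integer entries, so p(x) = det(xI - L) has integer coefficients. Expanding the determinant yields x^5 - 10x^4 + 34x^3 - 44x^2 + 15x. Since p(0) = det(-L) = 0, x divides p(x). There is one zero in the spectrum, matching the 1 component.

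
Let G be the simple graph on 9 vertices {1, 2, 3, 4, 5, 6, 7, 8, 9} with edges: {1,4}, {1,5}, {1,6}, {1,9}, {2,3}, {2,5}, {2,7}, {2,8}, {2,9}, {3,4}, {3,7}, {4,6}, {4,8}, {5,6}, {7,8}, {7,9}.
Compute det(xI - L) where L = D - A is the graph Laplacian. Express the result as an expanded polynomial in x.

x^9 - 32x^8 + 437x^7 - 3320x^6 + 15315x^5 - 43820x^4 + 75724x^3 - 71976x^2 + 28647x

Reading degrees in the order [1, 2, 3, 4, 5, 6, 7, 8, 9] gives [4, 5, 3, 4, 3, 3, 4, 3, 3]; set D = diag(4, 5, 3, 4, 3, 3, 4, 3, 3) and form L = D - A. L has integer entries, so p(x) = det(xI - L) has integer coefficients. Expanding the determinant yields x^9 - 32x^8 + 437x^7 - 3320x^6 + 15315x^5 - 43820x^4 + 75724x^3 - 71976x^2 + 28647x. Since p(0) = det(-L) = 0, x divides p(x).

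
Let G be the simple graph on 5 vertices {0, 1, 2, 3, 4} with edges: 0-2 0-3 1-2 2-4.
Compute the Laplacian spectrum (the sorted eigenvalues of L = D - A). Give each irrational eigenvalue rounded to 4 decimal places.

[0, 0.5188, 1, 2.3111, 4.1701]

Reading degrees in the order [0, 1, 2, 3, 4] gives [2, 1, 3, 1, 1]; set D = diag(2, 1, 3, 1, 1) and form L = D - A. The multiplicity of 0 as a Laplacian eigenvalue equals the number of connected components.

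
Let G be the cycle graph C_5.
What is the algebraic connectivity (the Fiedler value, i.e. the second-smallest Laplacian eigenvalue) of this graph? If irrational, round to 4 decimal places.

1.3820

The graph has 5 vertices and degree multiset [2, 2, 2, 2, 2]; D is the diagonal matrix of degrees and L = D - A. The sorted Laplacian eigenvalues are [0, 1.3820, 1.3820, 3.6180, 3.6180]; the algebraic connectivity is the second entry, 1.3820. The eigenvalues sum to 10, which equals trace(L) = 2|E|.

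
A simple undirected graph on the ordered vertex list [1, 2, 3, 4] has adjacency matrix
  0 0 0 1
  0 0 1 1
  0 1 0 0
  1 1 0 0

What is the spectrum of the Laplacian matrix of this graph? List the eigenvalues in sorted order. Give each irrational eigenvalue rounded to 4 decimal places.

With the vertex order [1, 2, 3, 4], the degrees are [1, 2, 1, 2], giving D = diag(1, 2, 1, 2) and L = D - A. L is symmetric positive semidefinite, so every eigenvalue is real and nonnegative. The single zero eigenvalue shows the graph is connected. There is one zero in the spectrum, matching the 1 component. By the matrix-tree theorem the graph has (1/4) * product of the nonzero eigenvalues = 1 spanning tree.

[0, 0.5858, 2, 3.4142]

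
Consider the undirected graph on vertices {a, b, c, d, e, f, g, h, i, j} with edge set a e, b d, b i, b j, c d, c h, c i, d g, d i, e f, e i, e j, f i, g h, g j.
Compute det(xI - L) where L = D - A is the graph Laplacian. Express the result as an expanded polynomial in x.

Reading degrees in the order [a, b, c, d, e, f, g, h, i, j] gives [1, 3, 3, 4, 4, 2, 3, 2, 5, 3]; set D = diag(1, 3, 3, 4, 4, 2, 3, 2, 5, 3) and form L = D - A. L has integer entries, so p(x) = det(xI - L) has integer coefficients. Expanding the determinant yields x^10 - 30x^9 + 384x^8 - 2742x^7 + 11985x^6 - 33086x^5 + 57342x^4 - 59714x^3 + 33558x^2 - 7630x. The constant term is 0 because L is singular (the all-ones vector lies in its kernel). By the matrix-tree theorem the graph has (1/10) * product of the nonzero eigenvalues = 763 spanning trees.

x^10 - 30x^9 + 384x^8 - 2742x^7 + 11985x^6 - 33086x^5 + 57342x^4 - 59714x^3 + 33558x^2 - 7630x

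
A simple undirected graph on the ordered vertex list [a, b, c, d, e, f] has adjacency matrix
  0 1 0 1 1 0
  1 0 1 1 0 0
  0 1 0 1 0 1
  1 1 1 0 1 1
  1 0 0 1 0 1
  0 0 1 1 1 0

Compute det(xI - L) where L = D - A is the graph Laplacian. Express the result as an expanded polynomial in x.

Reading degrees in the order [a, b, c, d, e, f] gives [3, 3, 3, 5, 3, 3]; set D = diag(3, 3, 3, 5, 3, 3) and form L = D - A. L has integer entries, so p(x) = det(xI - L) has integer coefficients. Expanding the determinant yields x^6 - 20x^5 + 155x^4 - 580x^3 + 1045x^2 - 726x. Since p(0) = det(-L) = 0, x divides p(x). The largest eigenvalue, 6, is at most the vertex count 6. There is one zero in the spectrum, matching the 1 component.

x^6 - 20x^5 + 155x^4 - 580x^3 + 1045x^2 - 726x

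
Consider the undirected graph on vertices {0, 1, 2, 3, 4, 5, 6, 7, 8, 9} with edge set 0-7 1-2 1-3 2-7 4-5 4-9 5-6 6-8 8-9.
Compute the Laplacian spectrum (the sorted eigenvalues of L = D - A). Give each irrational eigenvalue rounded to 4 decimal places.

[0, 0, 0.3820, 1.3820, 1.3820, 1.3820, 2.6180, 3.6180, 3.6180, 3.6180]

Reading degrees in the order [0, 1, 2, 3, 4, 5, 6, 7, 8, 9] gives [1, 2, 2, 1, 2, 2, 2, 2, 2, 2]; set D = diag(1, 2, 2, 1, 2, 2, 2, 2, 2, 2) and form L = D - A. The multiplicity of 0 as a Laplacian eigenvalue equals the number of connected components. The 2 zero eigenvalues correspond to the 2 connected components.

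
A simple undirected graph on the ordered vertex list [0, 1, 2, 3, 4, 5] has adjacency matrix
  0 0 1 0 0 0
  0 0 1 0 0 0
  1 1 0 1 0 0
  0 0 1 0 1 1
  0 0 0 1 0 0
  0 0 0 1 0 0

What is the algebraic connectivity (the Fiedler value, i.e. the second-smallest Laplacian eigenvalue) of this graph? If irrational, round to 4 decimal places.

Each diagonal entry of L is the vertex degree and each off-diagonal entry is -1 where an edge is present, 0 otherwise; in the order [0, 1, 2, 3, 4, 5] the diagonal is [1, 1, 3, 3, 1, 1]. The smallest Laplacian eigenvalue is always 0. The next one, lambda_2 = 0.4384, measures how hard the graph is to disconnect: larger values mean better connectivity. There is one zero in the spectrum, matching the 1 component.

0.4384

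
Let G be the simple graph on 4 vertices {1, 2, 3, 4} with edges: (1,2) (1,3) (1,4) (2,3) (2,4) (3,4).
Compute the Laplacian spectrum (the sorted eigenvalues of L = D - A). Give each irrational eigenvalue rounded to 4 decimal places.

Each diagonal entry of L is the vertex degree and each off-diagonal entry is -1 where an edge is present, 0 otherwise; in the order [1, 2, 3, 4] the diagonal is [3, 3, 3, 3]. Diagonalising L (or applying a numerical eigensolver to the 4x4 matrix) gives the spectrum above. The single zero eigenvalue shows the graph is connected. By the matrix-tree theorem the graph has (1/4) * product of the nonzero eigenvalues = 16 spanning trees.

[0, 4, 4, 4]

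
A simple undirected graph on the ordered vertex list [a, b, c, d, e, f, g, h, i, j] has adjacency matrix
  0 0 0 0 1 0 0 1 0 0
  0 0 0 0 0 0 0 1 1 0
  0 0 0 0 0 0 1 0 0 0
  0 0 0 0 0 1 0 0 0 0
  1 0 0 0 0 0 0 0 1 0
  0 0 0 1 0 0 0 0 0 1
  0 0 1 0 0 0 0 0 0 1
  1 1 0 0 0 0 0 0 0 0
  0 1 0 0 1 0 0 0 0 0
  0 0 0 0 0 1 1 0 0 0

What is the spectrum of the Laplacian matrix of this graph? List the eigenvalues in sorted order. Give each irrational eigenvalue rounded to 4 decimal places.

[0, 0, 0.3820, 1.3820, 1.3820, 1.3820, 2.6180, 3.6180, 3.6180, 3.6180]

With the vertex order [a, b, c, d, e, f, g, h, i, j], the degrees are [2, 2, 1, 1, 2, 2, 2, 2, 2, 2], giving D = diag(2, 2, 1, 1, 2, 2, 2, 2, 2, 2) and L = D - A. L is symmetric positive semidefinite, so every eigenvalue is real and nonnegative. The 2 zero eigenvalues correspond to the 2 connected components. The largest eigenvalue, 3.6180, is at most the vertex count 10.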